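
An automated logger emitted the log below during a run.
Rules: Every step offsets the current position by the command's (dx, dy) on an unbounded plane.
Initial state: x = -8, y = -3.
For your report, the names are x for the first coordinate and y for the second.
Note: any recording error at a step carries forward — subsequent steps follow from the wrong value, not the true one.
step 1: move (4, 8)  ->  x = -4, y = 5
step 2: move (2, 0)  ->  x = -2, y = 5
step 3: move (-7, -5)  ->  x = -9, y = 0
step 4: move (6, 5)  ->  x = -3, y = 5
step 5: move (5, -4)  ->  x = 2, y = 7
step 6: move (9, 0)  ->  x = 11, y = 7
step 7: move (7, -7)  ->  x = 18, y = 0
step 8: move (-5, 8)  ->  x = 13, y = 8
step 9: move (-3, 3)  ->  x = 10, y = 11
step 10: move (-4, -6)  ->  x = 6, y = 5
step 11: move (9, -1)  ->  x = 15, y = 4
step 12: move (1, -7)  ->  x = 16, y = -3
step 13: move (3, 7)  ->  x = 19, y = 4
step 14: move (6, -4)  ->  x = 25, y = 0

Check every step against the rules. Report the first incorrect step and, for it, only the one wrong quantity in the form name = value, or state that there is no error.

step 5, y = 1

Recomputing the run from the initial state:
step 1: x = -4, y = 5
step 2: x = -2, y = 5
step 3: x = -9, y = 0
step 4: x = -3, y = 5
step 5: x = 2, y = 1
step 6: x = 11, y = 1
step 7: x = 18, y = -6
step 8: x = 13, y = 2
step 9: x = 10, y = 5
step 10: x = 6, y = -1
step 11: x = 15, y = -2
step 12: x = 16, y = -9
step 13: x = 19, y = -2
step 14: x = 25, y = -6
The first disagreement with the log is at step 5, where the value should be y = 1.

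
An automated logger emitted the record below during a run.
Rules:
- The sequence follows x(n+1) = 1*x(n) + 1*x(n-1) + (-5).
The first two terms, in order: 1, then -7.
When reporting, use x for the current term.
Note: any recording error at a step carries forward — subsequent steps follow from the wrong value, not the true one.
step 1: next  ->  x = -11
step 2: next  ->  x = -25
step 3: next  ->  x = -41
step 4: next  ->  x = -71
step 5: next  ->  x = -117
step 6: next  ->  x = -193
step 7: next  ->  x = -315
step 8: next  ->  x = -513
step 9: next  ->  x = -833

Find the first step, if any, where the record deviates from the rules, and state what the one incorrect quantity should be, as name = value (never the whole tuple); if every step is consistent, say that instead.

step 2, x = -23

step 1: x = 1*(-7) + (1)*(1) + (-5) = -11 -> consistent with the record
step 2: x = 1*(-11) + (1)*(-7) + (-5) = -23 -> the entry is off here
First deviation found at step 2; the corrected entry is x = -23.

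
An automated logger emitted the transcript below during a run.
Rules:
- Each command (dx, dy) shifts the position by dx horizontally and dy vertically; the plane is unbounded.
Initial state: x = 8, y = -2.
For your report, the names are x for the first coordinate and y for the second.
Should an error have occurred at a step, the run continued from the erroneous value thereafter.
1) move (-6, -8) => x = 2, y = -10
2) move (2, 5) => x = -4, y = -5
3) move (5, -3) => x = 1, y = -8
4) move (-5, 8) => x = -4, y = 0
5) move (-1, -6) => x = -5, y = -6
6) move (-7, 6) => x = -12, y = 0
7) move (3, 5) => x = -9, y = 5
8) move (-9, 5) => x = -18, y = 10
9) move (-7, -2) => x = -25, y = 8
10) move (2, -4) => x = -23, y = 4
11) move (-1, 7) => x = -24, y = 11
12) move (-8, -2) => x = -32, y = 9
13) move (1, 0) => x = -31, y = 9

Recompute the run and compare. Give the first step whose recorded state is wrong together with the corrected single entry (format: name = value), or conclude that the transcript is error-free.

Recomputing the run from the initial state:
step 1: x = 2, y = -10
step 2: x = 4, y = -5
step 3: x = 9, y = -8
step 4: x = 4, y = 0
step 5: x = 3, y = -6
step 6: x = -4, y = 0
step 7: x = -1, y = 5
step 8: x = -10, y = 10
step 9: x = -17, y = 8
step 10: x = -15, y = 4
step 11: x = -16, y = 11
step 12: x = -24, y = 9
step 13: x = -23, y = 9
The first disagreement with the transcript is at step 2, where the value should be x = 4.

step 2, x = 4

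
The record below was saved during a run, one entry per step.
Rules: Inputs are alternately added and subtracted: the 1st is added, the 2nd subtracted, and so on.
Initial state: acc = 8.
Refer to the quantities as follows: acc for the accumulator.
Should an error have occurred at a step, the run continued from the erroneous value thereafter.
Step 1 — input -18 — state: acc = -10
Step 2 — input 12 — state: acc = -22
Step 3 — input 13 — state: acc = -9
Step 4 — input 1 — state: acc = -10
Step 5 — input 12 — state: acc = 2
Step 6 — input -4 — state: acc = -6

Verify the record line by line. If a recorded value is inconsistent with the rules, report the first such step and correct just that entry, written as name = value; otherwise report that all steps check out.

step 1: acc = 8 + -18 = -10 -> agrees with the record
step 2: acc = -10 - 12 = -22 -> verified
step 3: acc = -22 + 13 = -9 -> same as recorded
step 4: acc = -9 - 1 = -10 -> checks out
step 5: acc = -10 + 12 = 2 -> same as recorded
step 6: acc = 2 - -4 = 6 -> the record disagrees here
The earliest wrong entry is at step 6: it should read acc = 6.

step 6, acc = 6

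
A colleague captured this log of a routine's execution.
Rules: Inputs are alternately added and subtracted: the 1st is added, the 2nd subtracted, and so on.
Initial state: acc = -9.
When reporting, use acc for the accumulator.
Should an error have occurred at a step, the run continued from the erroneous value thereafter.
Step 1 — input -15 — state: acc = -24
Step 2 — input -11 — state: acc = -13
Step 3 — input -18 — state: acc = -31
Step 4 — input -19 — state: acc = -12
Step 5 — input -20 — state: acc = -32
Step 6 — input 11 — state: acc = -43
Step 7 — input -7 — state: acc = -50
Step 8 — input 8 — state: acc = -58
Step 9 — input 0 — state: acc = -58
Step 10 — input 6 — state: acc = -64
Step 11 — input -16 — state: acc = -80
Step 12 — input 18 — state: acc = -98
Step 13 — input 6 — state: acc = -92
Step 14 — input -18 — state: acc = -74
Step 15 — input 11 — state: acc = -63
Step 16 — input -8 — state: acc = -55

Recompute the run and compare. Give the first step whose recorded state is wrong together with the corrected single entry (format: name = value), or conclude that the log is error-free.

step 1: acc = -9 + -15 = -24 -> verified
step 2: acc = -24 - -11 = -13 -> confirmed correct
step 3: acc = -13 + -18 = -31 -> agrees with the log
step 4: acc = -31 - -19 = -12 -> agrees with the log
step 5: acc = -12 + -20 = -32 -> agrees with the log
step 6: acc = -32 - 11 = -43 -> in agreement
step 7: acc = -43 + -7 = -50 -> checks out
step 8: acc = -50 - 8 = -58 -> agrees with the log
step 9: acc = -58 + 0 = -58 -> matches
step 10: acc = -58 - 6 = -64 -> checks out
step 11: acc = -64 + -16 = -80 -> in agreement
step 12: acc = -80 - 18 = -98 -> consistent with the log
step 13: acc = -98 + 6 = -92 -> no discrepancy
step 14: acc = -92 - -18 = -74 -> checks out
step 15: acc = -74 + 11 = -63 -> same as recorded
step 16: acc = -63 - -8 = -55 -> in agreement
The whole run recomputes cleanly — no discrepancies.

no error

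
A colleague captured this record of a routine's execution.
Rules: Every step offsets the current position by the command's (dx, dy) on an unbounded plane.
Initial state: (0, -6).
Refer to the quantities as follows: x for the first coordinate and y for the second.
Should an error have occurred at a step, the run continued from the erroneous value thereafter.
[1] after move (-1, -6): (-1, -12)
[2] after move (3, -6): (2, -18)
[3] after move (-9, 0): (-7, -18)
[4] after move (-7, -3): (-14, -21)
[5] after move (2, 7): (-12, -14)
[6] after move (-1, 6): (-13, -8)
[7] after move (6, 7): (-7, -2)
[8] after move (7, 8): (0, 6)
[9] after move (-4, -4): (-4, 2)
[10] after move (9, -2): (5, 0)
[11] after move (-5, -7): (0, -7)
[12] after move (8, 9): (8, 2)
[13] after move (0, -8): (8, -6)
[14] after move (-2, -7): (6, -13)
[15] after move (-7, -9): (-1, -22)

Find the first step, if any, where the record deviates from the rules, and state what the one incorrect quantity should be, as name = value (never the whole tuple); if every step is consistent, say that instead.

1. x = 0 + (-1) = -1, y = -6 + (-6) = -12 (matches)
2. x = -1 + (3) = 2, y = -12 + (-6) = -18 (exactly as logged)
3. x = 2 + (-9) = -7, y = -18 + (0) = -18 (in agreement)
4. x = -7 + (-7) = -14, y = -18 + (-3) = -21 (agrees with the record)
5. x = -14 + (2) = -12, y = -21 + (7) = -14 (confirmed correct)
6. x = -12 + (-1) = -13, y = -14 + (6) = -8 (matches)
7. x = -13 + (6) = -7, y = -8 + (7) = -1 (first mismatch against the record)
First incorrect step: 7; the correct value is y = -1.

step 7, y = -1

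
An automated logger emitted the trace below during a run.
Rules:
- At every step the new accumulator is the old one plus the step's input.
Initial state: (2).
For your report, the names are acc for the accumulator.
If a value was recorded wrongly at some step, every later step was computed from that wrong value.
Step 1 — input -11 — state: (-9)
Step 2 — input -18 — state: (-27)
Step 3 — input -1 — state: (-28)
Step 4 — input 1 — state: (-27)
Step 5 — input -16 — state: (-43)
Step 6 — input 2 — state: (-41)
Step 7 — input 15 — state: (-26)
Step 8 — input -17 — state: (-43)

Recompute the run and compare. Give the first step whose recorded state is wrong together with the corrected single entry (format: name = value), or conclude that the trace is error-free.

Recomputing the run from the initial state:
step 1: acc = -9
step 2: acc = -27
step 3: acc = -28
step 4: acc = -27
step 5: acc = -43
step 6: acc = -41
step 7: acc = -26
step 8: acc = -43
This matches the trace at every step.

no error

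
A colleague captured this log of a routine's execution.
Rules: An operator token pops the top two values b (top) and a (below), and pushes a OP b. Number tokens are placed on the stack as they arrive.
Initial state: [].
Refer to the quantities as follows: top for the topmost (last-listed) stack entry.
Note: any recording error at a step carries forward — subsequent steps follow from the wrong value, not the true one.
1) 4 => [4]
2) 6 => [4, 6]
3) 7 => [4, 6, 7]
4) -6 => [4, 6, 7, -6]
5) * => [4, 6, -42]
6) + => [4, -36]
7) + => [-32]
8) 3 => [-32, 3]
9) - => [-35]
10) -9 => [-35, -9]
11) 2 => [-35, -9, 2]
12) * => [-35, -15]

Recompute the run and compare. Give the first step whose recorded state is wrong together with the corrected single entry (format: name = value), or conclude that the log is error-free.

step 12, top = -18

Recomputing the run from the initial state:
step 1: [4]
step 2: [4, 6]
step 3: [4, 6, 7]
step 4: [4, 6, 7, -6]
step 5: [4, 6, -42]
step 6: [4, -36]
step 7: [-32]
step 8: [-32, 3]
step 9: [-35]
step 10: [-35, -9]
step 11: [-35, -9, 2]
step 12: [-35, -18]
The first disagreement with the log is at step 12, where the value should be top = -18.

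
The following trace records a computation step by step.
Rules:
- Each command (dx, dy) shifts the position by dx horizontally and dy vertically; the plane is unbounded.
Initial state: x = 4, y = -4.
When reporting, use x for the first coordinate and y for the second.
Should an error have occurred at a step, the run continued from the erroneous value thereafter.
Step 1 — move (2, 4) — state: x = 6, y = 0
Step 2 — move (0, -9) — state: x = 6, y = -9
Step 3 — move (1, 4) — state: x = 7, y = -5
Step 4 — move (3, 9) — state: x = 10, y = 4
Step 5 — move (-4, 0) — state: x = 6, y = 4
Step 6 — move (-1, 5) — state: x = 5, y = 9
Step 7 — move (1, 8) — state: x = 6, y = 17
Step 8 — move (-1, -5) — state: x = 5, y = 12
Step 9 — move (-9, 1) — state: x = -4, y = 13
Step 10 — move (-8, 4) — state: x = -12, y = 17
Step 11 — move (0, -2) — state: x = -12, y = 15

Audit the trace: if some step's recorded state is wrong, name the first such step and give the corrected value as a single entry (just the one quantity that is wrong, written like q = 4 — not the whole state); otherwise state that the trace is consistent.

1. x = 4 + (2) = 6, y = -4 + (4) = 0 (same as recorded)
2. x = 6 + (0) = 6, y = 0 + (-9) = -9 (same as recorded)
3. x = 6 + (1) = 7, y = -9 + (4) = -5 (matches)
4. x = 7 + (3) = 10, y = -5 + (9) = 4 (no discrepancy)
5. x = 10 + (-4) = 6, y = 4 + (0) = 4 (confirmed correct)
6. x = 6 + (-1) = 5, y = 4 + (5) = 9 (same as recorded)
7. x = 5 + (1) = 6, y = 9 + (8) = 17 (consistent with the trace)
8. x = 6 + (-1) = 5, y = 17 + (-5) = 12 (no discrepancy)
9. x = 5 + (-9) = -4, y = 12 + (1) = 13 (matches)
10. x = -4 + (-8) = -12, y = 13 + (4) = 17 (same as recorded)
11. x = -12 + (0) = -12, y = 17 + (-2) = 15 (same as recorded)
All entries verified; no error found.

no error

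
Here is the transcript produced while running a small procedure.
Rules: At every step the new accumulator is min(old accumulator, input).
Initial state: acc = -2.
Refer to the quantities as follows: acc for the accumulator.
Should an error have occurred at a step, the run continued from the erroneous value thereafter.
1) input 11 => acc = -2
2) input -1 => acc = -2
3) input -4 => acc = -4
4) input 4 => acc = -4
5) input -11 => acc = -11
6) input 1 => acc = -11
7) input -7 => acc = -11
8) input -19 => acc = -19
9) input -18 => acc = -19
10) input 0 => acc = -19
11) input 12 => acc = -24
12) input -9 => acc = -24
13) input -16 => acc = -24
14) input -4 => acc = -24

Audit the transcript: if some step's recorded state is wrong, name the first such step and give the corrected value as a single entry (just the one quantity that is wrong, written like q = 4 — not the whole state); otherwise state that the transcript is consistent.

Step 1: acc = min(-2, 11) = -2 — checks out.
Step 2: acc = min(-2, -1) = -2 — exactly as logged.
Step 3: acc = min(-2, -4) = -4 — checks out.
Step 4: acc = min(-4, 4) = -4 — agrees with the transcript.
Step 5: acc = min(-4, -11) = -11 — checks out.
Step 6: acc = min(-11, 1) = -11 — verified.
Step 7: acc = min(-11, -7) = -11 — checks out.
Step 8: acc = min(-11, -19) = -19 — agrees with the transcript.
Step 9: acc = min(-19, -18) = -19 — same as recorded.
Step 10: acc = min(-19, 0) = -19 — no discrepancy.
Step 11: acc = min(-19, 12) = -19 — the transcript has a different value.
Conclusion: step 11 carries the first error; the entry should be acc = -19.

step 11, acc = -19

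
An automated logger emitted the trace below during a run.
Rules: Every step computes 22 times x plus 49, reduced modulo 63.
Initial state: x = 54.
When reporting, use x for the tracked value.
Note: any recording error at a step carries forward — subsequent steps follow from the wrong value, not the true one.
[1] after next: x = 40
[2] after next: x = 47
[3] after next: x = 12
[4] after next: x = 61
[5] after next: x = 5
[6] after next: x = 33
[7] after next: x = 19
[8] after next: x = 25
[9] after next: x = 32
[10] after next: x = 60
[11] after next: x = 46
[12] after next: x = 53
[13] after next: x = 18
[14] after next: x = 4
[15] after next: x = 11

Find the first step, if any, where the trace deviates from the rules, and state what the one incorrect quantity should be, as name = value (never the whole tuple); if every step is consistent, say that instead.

Step 1: x = (22*54 + 49) mod 63 = 40 — same as recorded.
Step 2: x = (22*40 + 49) mod 63 = 47 — checks out.
Step 3: x = (22*47 + 49) mod 63 = 12 — in agreement.
Step 4: x = (22*12 + 49) mod 63 = 61 — agrees with the trace.
Step 5: x = (22*61 + 49) mod 63 = 5 — in agreement.
Step 6: x = (22*5 + 49) mod 63 = 33 — exactly as logged.
Step 7: x = (22*33 + 49) mod 63 = 19 — exactly as logged.
Step 8: x = (22*19 + 49) mod 63 = 26 — a discrepancy with the trace.
First deviation found at step 8; the corrected entry is x = 26.

step 8, x = 26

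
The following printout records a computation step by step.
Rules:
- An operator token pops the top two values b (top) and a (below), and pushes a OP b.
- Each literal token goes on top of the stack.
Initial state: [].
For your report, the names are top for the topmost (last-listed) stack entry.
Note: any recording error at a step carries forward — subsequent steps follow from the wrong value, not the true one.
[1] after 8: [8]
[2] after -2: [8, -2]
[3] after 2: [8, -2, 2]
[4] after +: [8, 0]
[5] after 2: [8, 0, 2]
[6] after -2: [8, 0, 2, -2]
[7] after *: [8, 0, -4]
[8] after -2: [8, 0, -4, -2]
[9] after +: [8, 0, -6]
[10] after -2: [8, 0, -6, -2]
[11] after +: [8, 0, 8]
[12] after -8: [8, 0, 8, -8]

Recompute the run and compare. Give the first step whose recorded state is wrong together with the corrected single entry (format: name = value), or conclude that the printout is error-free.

Recomputing the run from the initial state:
step 1: [8]
step 2: [8, -2]
step 3: [8, -2, 2]
step 4: [8, 0]
step 5: [8, 0, 2]
step 6: [8, 0, 2, -2]
step 7: [8, 0, -4]
step 8: [8, 0, -4, -2]
step 9: [8, 0, -6]
step 10: [8, 0, -6, -2]
step 11: [8, 0, -8]
step 12: [8, 0, -8, -8]
The first disagreement with the printout is at step 11, where the value should be top = -8.

step 11, top = -8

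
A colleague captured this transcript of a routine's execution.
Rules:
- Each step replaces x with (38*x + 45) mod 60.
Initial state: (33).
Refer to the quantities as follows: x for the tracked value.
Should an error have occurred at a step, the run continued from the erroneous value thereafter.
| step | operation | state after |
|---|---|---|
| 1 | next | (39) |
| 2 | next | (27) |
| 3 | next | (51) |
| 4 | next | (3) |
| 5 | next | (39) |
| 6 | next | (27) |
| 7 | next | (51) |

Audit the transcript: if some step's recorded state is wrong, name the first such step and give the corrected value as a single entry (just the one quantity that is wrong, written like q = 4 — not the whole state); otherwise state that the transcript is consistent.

no error

Step 1: x = (38*33 + 45) mod 60 = 39 — matches.
Step 2: x = (38*39 + 45) mod 60 = 27 — in agreement.
Step 3: x = (38*27 + 45) mod 60 = 51 — no discrepancy.
Step 4: x = (38*51 + 45) mod 60 = 3 — in agreement.
Step 5: x = (38*3 + 45) mod 60 = 39 — exactly as logged.
Step 6: x = (38*39 + 45) mod 60 = 27 — in agreement.
Step 7: x = (38*27 + 45) mod 60 = 51 — same as recorded.
Each recorded entry agrees with the recomputation.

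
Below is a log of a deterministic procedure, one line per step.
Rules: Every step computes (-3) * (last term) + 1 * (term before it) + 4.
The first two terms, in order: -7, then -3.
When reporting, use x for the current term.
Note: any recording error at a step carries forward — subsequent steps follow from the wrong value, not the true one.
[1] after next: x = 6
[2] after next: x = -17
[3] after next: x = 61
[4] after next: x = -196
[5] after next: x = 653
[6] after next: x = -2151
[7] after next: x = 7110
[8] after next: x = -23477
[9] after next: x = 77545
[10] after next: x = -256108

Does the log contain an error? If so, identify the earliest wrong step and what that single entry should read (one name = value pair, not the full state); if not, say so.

step 1: x = -3*(-3) + (1)*(-7) + (4) = 6 -> agrees with the log
step 2: x = -3*(6) + (1)*(-3) + (4) = -17 -> agrees with the log
step 3: x = -3*(-17) + (1)*(6) + (4) = 61 -> checks out
step 4: x = -3*(61) + (1)*(-17) + (4) = -196 -> confirmed correct
step 5: x = -3*(-196) + (1)*(61) + (4) = 653 -> no discrepancy
step 6: x = -3*(653) + (1)*(-196) + (4) = -2151 -> exactly as logged
step 7: x = -3*(-2151) + (1)*(653) + (4) = 7110 -> in agreement
step 8: x = -3*(7110) + (1)*(-2151) + (4) = -23477 -> checks out
step 9: x = -3*(-23477) + (1)*(7110) + (4) = 77545 -> same as recorded
step 10: x = -3*(77545) + (1)*(-23477) + (4) = -256108 -> verified
The recomputation confirms every line.

no error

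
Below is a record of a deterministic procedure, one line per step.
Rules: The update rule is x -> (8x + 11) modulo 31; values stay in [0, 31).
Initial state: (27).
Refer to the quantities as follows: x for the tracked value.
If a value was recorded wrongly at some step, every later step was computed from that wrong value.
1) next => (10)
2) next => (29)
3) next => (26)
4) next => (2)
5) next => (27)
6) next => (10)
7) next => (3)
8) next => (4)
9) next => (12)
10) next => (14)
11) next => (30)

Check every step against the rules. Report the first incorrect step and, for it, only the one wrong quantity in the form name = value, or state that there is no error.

step 7, x = 29

Recomputing the run from the initial state:
step 1: x = 10
step 2: x = 29
step 3: x = 26
step 4: x = 2
step 5: x = 27
step 6: x = 10
step 7: x = 29
step 8: x = 26
step 9: x = 2
step 10: x = 27
step 11: x = 10
The first disagreement with the record is at step 7, where the value should be x = 29.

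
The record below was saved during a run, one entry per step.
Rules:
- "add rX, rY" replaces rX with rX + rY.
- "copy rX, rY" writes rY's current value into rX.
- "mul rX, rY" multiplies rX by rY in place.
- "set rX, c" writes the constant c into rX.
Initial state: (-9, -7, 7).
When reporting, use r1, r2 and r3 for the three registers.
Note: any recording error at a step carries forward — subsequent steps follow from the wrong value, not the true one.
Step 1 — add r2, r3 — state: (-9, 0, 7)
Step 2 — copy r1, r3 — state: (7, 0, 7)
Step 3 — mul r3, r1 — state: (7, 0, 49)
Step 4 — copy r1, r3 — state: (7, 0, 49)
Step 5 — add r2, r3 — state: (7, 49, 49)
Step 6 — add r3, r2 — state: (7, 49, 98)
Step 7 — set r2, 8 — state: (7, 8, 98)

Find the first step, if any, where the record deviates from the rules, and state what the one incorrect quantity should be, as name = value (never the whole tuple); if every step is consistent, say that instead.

1. r2 = -7 + 7 = 0 (verified)
2. r1 = 7 (checks out)
3. r3 = 7 * 7 = 49 (verified)
4. r1 = 49 (not what was recorded)
That makes step 4 the first incorrect line — r1 = 49 is what it should show.

step 4, r1 = 49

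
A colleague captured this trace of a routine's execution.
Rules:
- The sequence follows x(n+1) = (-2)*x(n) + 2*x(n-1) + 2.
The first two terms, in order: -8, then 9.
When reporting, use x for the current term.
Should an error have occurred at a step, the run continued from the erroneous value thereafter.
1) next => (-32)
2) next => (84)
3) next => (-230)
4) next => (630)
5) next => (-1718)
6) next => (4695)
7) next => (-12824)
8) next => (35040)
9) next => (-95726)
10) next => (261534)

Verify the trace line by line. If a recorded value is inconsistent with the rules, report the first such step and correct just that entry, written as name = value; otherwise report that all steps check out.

step 6, x = 4698

Step 1: x = -2*(9) + (2)*(-8) + (2) = -32 — matches.
Step 2: x = -2*(-32) + (2)*(9) + (2) = 84 — same as recorded.
Step 3: x = -2*(84) + (2)*(-32) + (2) = -230 — verified.
Step 4: x = -2*(-230) + (2)*(84) + (2) = 630 — exactly as logged.
Step 5: x = -2*(630) + (2)*(-230) + (2) = -1718 — same as recorded.
Step 6: x = -2*(-1718) + (2)*(630) + (2) = 4698 — first mismatch against the trace.
Conclusion: step 6 carries the first error; the entry should be x = 4698.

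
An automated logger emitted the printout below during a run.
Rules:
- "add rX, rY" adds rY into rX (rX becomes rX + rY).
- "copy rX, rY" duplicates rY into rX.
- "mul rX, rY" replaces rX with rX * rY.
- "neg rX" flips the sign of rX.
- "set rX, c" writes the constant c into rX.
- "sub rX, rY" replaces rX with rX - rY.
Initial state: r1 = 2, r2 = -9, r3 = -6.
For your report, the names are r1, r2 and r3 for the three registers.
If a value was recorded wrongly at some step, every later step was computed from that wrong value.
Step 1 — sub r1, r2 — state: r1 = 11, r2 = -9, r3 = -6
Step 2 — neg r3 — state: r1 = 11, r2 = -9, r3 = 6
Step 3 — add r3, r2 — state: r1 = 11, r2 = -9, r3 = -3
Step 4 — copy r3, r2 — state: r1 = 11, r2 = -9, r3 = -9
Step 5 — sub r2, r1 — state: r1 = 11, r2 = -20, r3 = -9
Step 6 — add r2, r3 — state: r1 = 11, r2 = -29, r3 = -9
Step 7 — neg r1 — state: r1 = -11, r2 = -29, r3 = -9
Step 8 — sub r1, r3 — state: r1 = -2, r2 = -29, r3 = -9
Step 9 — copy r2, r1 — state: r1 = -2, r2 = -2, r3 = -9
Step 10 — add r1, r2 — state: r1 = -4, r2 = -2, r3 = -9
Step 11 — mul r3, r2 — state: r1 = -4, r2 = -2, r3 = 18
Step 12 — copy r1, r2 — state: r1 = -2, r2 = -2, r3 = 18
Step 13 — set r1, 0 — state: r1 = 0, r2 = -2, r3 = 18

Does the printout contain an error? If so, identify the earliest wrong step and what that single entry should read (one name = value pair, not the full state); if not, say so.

no error

Step 1: r1 = 2 - -9 = 11 — verified.
Step 2: r3 = -(-6) = 6 — in agreement.
Step 3: r3 = 6 + -9 = -3 — agrees with the printout.
Step 4: r3 = -9 — consistent with the printout.
Step 5: r2 = -9 - 11 = -20 — exactly as logged.
Step 6: r2 = -20 + -9 = -29 — agrees with the printout.
Step 7: r1 = -(11) = -11 — agrees with the printout.
Step 8: r1 = -11 - -9 = -2 — same as recorded.
Step 9: r2 = -2 — confirmed correct.
Step 10: r1 = -2 + -2 = -4 — no discrepancy.
Step 11: r3 = -9 * -2 = 18 — no discrepancy.
Step 12: r1 = -2 — verified.
Step 13: r1 = 0 — agrees with the printout.
The recomputation confirms every line.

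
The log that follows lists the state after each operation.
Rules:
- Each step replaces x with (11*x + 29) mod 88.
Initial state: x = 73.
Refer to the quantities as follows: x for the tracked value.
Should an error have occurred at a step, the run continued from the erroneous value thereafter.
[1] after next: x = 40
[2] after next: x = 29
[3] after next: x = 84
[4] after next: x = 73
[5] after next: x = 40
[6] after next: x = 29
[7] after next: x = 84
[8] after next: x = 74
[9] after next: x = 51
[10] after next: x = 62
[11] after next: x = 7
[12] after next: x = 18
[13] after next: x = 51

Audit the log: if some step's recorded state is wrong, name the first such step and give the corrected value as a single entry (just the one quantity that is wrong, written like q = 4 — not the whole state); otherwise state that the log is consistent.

step 8, x = 73

Recomputing the run from the initial state:
step 1: x = 40
step 2: x = 29
step 3: x = 84
step 4: x = 73
step 5: x = 40
step 6: x = 29
step 7: x = 84
step 8: x = 73
step 9: x = 40
step 10: x = 29
step 11: x = 84
step 12: x = 73
step 13: x = 40
The first disagreement with the log is at step 8, where the value should be x = 73.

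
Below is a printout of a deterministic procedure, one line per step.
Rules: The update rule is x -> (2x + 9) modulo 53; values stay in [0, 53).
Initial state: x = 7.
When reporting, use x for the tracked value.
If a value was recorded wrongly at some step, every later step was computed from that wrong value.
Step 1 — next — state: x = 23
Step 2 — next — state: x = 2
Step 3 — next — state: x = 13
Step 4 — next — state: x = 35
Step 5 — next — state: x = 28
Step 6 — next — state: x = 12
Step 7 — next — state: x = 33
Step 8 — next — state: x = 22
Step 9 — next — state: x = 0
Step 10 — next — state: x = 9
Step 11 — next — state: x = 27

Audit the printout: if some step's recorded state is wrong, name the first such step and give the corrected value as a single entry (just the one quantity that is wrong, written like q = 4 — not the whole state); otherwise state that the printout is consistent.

Recomputing the run from the initial state:
step 1: x = 23
step 2: x = 2
step 3: x = 13
step 4: x = 35
step 5: x = 26
step 6: x = 8
step 7: x = 25
step 8: x = 6
step 9: x = 21
step 10: x = 51
step 11: x = 5
The first disagreement with the printout is at step 5, where the value should be x = 26.

step 5, x = 26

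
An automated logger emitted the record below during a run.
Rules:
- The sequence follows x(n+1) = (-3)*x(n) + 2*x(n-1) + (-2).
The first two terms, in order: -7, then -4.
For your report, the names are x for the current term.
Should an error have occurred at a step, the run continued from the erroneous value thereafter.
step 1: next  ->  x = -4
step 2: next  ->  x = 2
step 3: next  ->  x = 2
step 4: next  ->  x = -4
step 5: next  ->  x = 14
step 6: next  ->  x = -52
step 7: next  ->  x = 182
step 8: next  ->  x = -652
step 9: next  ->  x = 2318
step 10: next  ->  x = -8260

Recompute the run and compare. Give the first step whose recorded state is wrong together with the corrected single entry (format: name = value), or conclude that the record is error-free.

step 1: x = -3*(-4) + (2)*(-7) + (-2) = -4 -> in agreement
step 2: x = -3*(-4) + (2)*(-4) + (-2) = 2 -> matches
step 3: x = -3*(2) + (2)*(-4) + (-2) = -16 -> the recorded entry deviates here
That makes step 3 the first incorrect line — x = -16 is what it should show.

step 3, x = -16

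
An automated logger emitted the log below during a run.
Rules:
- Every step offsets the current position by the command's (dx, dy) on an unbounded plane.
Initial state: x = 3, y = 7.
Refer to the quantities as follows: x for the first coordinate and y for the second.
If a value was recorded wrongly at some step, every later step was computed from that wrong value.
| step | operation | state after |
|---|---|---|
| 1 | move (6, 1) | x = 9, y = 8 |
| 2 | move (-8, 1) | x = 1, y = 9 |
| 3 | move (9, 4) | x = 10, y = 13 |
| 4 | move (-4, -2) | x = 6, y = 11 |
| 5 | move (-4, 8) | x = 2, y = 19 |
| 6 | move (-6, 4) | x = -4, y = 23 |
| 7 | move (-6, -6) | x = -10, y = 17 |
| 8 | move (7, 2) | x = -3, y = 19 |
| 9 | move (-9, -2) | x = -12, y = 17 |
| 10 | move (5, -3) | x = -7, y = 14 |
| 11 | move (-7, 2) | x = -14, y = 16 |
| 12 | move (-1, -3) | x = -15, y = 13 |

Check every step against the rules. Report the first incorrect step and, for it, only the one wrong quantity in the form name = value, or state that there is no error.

Recomputing the run from the initial state:
step 1: x = 9, y = 8
step 2: x = 1, y = 9
step 3: x = 10, y = 13
step 4: x = 6, y = 11
step 5: x = 2, y = 19
step 6: x = -4, y = 23
step 7: x = -10, y = 17
step 8: x = -3, y = 19
step 9: x = -12, y = 17
step 10: x = -7, y = 14
step 11: x = -14, y = 16
step 12: x = -15, y = 13
This matches the log at every step.

no error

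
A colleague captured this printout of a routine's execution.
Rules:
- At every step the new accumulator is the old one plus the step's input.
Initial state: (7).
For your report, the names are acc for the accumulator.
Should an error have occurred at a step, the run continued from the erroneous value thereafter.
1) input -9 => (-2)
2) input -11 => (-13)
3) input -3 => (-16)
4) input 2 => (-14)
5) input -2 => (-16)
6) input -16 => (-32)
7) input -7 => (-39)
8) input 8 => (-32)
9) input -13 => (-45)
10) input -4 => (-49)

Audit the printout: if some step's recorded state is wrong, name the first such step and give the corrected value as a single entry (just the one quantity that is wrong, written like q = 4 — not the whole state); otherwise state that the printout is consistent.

step 8, acc = -31

Step 1: acc = 7 + -9 = -2 — verified.
Step 2: acc = -2 + -11 = -13 — exactly as logged.
Step 3: acc = -13 + -3 = -16 — in agreement.
Step 4: acc = -16 + 2 = -14 — exactly as logged.
Step 5: acc = -14 + -2 = -16 — matches.
Step 6: acc = -16 + -16 = -32 — checks out.
Step 7: acc = -32 + -7 = -39 — consistent with the printout.
Step 8: acc = -39 + 8 = -31 — this is not what the printout shows.
Step 8 is the first one off; corrected, acc = -31.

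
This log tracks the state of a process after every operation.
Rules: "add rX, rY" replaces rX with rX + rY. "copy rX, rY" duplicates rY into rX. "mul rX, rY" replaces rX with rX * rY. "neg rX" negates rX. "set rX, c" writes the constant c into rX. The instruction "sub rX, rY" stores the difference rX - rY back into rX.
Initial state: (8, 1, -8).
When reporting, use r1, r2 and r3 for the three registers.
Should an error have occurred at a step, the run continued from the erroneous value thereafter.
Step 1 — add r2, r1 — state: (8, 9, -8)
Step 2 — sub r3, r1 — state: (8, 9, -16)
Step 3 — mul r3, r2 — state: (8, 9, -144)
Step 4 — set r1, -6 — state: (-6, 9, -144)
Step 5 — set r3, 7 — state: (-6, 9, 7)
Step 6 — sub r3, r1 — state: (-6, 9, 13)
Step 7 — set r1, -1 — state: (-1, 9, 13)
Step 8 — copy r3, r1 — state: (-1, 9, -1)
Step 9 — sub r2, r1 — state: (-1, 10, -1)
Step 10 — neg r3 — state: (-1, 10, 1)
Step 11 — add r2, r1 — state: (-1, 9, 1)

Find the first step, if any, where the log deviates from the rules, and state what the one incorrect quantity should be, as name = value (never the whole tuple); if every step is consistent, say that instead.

Step 1: r2 = 1 + 8 = 9 — no discrepancy.
Step 2: r3 = -8 - 8 = -16 — exactly as logged.
Step 3: r3 = -16 * 9 = -144 — matches.
Step 4: r1 = -6 — no discrepancy.
Step 5: r3 = 7 — matches.
Step 6: r3 = 7 - -6 = 13 — matches.
Step 7: r1 = -1 — matches.
Step 8: r3 = -1 — agrees with the log.
Step 9: r2 = 9 - -1 = 10 — agrees with the log.
Step 10: r3 = -(-1) = 1 — consistent with the log.
Step 11: r2 = 10 + -1 = 9 — same as recorded.
Nothing is out of place; the run is error-free.

no error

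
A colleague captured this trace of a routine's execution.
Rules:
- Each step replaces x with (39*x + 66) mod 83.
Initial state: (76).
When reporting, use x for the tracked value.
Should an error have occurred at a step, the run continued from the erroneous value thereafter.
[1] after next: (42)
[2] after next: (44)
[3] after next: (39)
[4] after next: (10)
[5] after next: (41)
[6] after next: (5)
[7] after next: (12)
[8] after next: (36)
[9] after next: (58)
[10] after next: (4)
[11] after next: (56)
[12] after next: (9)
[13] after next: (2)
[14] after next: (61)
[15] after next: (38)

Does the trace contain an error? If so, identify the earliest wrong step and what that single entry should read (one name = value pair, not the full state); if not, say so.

Recomputing the run from the initial state:
step 1: x = 42
step 2: x = 44
step 3: x = 39
step 4: x = 10
step 5: x = 41
step 6: x = 5
step 7: x = 12
step 8: x = 36
step 9: x = 59
step 10: x = 43
step 11: x = 0
step 12: x = 66
step 13: x = 67
step 14: x = 23
step 15: x = 50
The first disagreement with the trace is at step 9, where the value should be x = 59.

step 9, x = 59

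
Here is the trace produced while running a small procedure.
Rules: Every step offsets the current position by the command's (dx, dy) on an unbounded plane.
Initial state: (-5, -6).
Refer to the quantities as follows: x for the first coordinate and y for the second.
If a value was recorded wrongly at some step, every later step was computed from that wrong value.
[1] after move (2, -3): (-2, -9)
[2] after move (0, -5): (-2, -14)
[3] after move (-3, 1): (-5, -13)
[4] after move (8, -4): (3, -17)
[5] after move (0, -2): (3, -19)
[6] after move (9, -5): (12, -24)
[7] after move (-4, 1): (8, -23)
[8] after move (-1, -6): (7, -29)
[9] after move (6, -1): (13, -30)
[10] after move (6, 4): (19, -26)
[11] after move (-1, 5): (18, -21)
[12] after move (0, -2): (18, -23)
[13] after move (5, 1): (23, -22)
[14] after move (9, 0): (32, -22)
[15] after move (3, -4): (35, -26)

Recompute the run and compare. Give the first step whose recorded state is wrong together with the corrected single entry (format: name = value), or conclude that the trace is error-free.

Recomputing the run from the initial state:
step 1: x = -3, y = -9
step 2: x = -3, y = -14
step 3: x = -6, y = -13
step 4: x = 2, y = -17
step 5: x = 2, y = -19
step 6: x = 11, y = -24
step 7: x = 7, y = -23
step 8: x = 6, y = -29
step 9: x = 12, y = -30
step 10: x = 18, y = -26
step 11: x = 17, y = -21
step 12: x = 17, y = -23
step 13: x = 22, y = -22
step 14: x = 31, y = -22
step 15: x = 34, y = -26
The first disagreement with the trace is at step 1, where the value should be x = -3.

step 1, x = -3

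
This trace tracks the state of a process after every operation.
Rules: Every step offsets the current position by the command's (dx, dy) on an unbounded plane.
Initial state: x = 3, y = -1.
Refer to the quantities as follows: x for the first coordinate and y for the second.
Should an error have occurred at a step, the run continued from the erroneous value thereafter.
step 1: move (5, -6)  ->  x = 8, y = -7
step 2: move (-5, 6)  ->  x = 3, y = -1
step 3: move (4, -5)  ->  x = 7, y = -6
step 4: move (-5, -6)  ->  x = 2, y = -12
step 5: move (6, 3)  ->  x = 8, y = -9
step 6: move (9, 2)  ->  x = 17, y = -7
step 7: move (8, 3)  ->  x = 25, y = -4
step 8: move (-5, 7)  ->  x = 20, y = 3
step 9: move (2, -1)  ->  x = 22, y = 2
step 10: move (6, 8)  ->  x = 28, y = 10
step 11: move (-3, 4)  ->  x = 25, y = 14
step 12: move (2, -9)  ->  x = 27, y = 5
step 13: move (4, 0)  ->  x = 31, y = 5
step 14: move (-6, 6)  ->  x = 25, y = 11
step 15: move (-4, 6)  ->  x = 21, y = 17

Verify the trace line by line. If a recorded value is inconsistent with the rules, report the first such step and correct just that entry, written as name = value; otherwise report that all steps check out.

no error

Recomputing the run from the initial state:
step 1: x = 8, y = -7
step 2: x = 3, y = -1
step 3: x = 7, y = -6
step 4: x = 2, y = -12
step 5: x = 8, y = -9
step 6: x = 17, y = -7
step 7: x = 25, y = -4
step 8: x = 20, y = 3
step 9: x = 22, y = 2
step 10: x = 28, y = 10
step 11: x = 25, y = 14
step 12: x = 27, y = 5
step 13: x = 31, y = 5
step 14: x = 25, y = 11
step 15: x = 21, y = 17
This matches the trace at every step.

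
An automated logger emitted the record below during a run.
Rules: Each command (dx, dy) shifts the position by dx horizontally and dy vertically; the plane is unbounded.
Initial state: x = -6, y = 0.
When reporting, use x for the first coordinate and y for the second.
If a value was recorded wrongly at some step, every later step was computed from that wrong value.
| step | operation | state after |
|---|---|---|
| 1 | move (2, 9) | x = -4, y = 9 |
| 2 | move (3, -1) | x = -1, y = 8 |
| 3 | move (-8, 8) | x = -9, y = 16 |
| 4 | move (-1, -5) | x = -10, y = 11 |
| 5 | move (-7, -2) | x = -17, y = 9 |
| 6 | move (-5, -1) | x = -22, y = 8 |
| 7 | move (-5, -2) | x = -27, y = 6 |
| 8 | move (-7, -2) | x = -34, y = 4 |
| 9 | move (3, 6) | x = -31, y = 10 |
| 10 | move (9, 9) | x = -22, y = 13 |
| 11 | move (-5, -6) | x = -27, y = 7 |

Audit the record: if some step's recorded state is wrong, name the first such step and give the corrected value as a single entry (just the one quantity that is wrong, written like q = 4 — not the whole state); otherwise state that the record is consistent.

1. x = -6 + (2) = -4, y = 0 + (9) = 9 (matches)
2. x = -4 + (3) = -1, y = 9 + (-1) = 8 (exactly as logged)
3. x = -1 + (-8) = -9, y = 8 + (8) = 16 (same as recorded)
4. x = -9 + (-1) = -10, y = 16 + (-5) = 11 (in agreement)
5. x = -10 + (-7) = -17, y = 11 + (-2) = 9 (confirmed correct)
6. x = -17 + (-5) = -22, y = 9 + (-1) = 8 (consistent with the record)
7. x = -22 + (-5) = -27, y = 8 + (-2) = 6 (matches)
8. x = -27 + (-7) = -34, y = 6 + (-2) = 4 (in agreement)
9. x = -34 + (3) = -31, y = 4 + (6) = 10 (confirmed correct)
10. x = -31 + (9) = -22, y = 10 + (9) = 19 (the recorded entry deviates here)
First deviation found at step 10; the corrected entry is y = 19.

step 10, y = 19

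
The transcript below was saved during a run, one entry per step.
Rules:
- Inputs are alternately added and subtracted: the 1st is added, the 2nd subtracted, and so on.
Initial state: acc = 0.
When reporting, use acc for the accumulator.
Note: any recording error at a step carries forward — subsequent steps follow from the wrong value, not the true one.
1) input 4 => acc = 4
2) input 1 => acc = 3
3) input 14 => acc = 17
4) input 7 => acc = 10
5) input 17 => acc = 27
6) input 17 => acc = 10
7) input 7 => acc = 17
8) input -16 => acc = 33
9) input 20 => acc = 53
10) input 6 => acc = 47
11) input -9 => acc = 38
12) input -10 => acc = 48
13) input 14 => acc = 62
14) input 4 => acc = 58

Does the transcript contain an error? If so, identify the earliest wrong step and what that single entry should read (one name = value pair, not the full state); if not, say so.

no error

Step 1: acc = 0 + 4 = 4 — exactly as logged.
Step 2: acc = 4 - 1 = 3 — confirmed correct.
Step 3: acc = 3 + 14 = 17 — consistent with the transcript.
Step 4: acc = 17 - 7 = 10 — in agreement.
Step 5: acc = 10 + 17 = 27 — in agreement.
Step 6: acc = 27 - 17 = 10 — no discrepancy.
Step 7: acc = 10 + 7 = 17 — matches.
Step 8: acc = 17 - -16 = 33 — no discrepancy.
Step 9: acc = 33 + 20 = 53 — checks out.
Step 10: acc = 53 - 6 = 47 — agrees with the transcript.
Step 11: acc = 47 + -9 = 38 — matches.
Step 12: acc = 38 - -10 = 48 — consistent with the transcript.
Step 13: acc = 48 + 14 = 62 — agrees with the transcript.
Step 14: acc = 62 - 4 = 58 — checks out.
Each recorded entry agrees with the recomputation.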